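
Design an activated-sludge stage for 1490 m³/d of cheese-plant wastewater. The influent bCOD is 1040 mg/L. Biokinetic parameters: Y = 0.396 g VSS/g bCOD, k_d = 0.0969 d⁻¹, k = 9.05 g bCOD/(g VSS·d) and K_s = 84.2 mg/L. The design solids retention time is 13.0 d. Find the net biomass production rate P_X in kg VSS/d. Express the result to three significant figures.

From the Monod/SRT balance for a CMAS, S = K_s·(1+k_d θ_c)/[θ_c·(Y k − k_d) − 1] = 84.2 × (1 + 0.0969 × 13.0) / [13.0 × (0.396 × 9.05 − 0.0969) − 1] = 190.3 / 44.33 = 4.292 mg/L.
The observed yield is Y_obs = Y/(1 + k_d·θ_c) = 0.396 / (1 + 0.0969 × 13.0) = 0.396 / 2.260 = 0.1752 g VSS per g bCOD removed.
ΔS = 1040 − 4.29 = 1036 mg/L, so the substrate removal rate is 1490 × 1036/1000 = 1543 kg bCOD/d.
So the net sludge growth is P_X = 0.1752 × 1543 = 270.4 kg VSS/d.

P_X ≈ 270 kg VSS/d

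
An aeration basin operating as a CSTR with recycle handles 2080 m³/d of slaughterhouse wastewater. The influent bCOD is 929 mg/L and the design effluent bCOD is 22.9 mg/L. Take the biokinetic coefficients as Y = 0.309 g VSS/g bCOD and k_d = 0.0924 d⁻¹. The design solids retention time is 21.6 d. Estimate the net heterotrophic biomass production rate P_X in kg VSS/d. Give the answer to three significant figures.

Correct the yield for decay: Y_obs = Y/(1 + k_d θ_c) = 0.309 / (1 + 0.0924 × 21.6) = 0.309 / 2.996 = 0.1031.
Q·(S₀ − S) = 2080 × (929 − 22.9) × 10⁻³ = 1885 kg/d removed.
Net biomass production P_X = Y_obs × Q·(S₀ − S) = 0.1031 × 1885 = 194.4 kg VSS/d.

P_X ≈ 194 kg VSS/d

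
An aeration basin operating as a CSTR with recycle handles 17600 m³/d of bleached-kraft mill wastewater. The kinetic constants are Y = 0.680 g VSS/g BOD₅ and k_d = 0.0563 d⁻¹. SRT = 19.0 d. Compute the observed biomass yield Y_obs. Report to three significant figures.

Correct the yield for decay: Y_obs = Y/(1 + k_d θ_c) = 0.680 / (1 + 0.0563 × 19.0) = 0.680 / 2.070 = 0.3286.

Y_obs ≈ 0.329 g VSS/g BOD₅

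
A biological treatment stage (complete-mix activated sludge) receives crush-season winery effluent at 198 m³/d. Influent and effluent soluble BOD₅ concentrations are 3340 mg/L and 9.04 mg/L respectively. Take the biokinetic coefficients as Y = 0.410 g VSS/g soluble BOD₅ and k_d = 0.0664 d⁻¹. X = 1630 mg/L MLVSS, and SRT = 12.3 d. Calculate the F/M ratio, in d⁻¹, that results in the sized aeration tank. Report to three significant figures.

From the SRT design equation V = Y Q (S₀−S) θ_c / [X (1 + k_d θ_c)] = 0.410 × 198 × (3340 − 9.04) × 12.3 / [1630 × (1 + 0.0664 × 12.3)] = 3.33×10^6 / 2961 = 1123 m³.
Food-to-microorganism ratio F/M = Q S₀ / (V X) = 198 × 3340 / (1123 × 1630) = 0.3612 d⁻¹.

F/M ≈ 0.361 d⁻¹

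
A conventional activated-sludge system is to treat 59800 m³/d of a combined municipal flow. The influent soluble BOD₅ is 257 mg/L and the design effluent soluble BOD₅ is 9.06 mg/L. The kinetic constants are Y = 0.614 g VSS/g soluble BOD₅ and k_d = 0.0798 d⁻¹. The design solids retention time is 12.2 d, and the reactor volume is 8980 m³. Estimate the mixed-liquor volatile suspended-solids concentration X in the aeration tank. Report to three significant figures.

From V·X·(1 + k_d·θ_c) = Y·Q·(S₀ − S)·θ_c: X = 0.614 × 59800 × (257 − 9.06) × 12.2 / [8980 × (1 + 0.0798 × 12.2)] = 6267 mg/L.

X ≈ 6270 mg/L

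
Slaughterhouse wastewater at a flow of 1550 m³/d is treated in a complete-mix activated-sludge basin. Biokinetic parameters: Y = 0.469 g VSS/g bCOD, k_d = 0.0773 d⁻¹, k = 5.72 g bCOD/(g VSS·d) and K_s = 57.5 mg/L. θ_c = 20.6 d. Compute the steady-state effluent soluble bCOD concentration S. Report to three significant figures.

S ≈ 2.83 mg/L

Effluent substrate depends only on kinetics and SRT: S = K_s(1 + k_d θ_c) / [θ_c(Yk − k_d) − 1] = 57.5 × (1 + 0.0773 × 20.6) / [20.6 × (0.469 × 5.72 − 0.0773) − 1] = 149.1 / 52.67 = 2.830 mg/L.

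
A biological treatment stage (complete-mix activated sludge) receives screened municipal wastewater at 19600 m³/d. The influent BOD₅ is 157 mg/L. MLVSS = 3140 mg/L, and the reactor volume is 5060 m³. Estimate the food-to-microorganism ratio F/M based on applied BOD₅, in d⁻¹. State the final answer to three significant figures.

F/M ≈ 0.194 d⁻¹

F/M = applied load / biomass = Q·S₀/(V·X) = 19600 × 157 / (5060 × 3140) = 0.1937 d⁻¹.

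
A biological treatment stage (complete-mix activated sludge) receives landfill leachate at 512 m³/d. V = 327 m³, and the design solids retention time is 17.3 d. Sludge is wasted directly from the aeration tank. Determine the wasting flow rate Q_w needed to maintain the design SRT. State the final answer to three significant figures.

Q_w ≈ 18.9 m³/d

With mixed-liquor wasting, θ_c = V/Q_w, so Q_w = V/θ_c = 327.0/17.3 = 18.90 m³/d.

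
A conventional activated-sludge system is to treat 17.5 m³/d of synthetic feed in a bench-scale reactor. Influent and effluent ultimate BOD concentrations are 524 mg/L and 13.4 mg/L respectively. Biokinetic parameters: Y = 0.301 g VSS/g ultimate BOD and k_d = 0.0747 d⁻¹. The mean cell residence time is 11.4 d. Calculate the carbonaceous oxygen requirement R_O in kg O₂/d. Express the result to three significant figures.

R_O ≈ 6.87 kg O₂/d

Correct the yield for decay: Y_obs = Y/(1 + k_d θ_c) = 0.301 / (1 + 0.0747 × 11.4) = 0.301 / 1.852 = 0.1626.
ΔS = 524 − 13.4 = 510.6 mg/L, so the substrate removal rate is 17.5 × 510.6/1000 = 8.935 kg ultimate BOD/d.
Biomass synthesised: P_X = Y_obs × 8.935 = 1.453 kg VSS/d.
R_O = Q·ΔS − 1.42 P_X = 8.935 − 2.063 = 6.873 kg O₂/d.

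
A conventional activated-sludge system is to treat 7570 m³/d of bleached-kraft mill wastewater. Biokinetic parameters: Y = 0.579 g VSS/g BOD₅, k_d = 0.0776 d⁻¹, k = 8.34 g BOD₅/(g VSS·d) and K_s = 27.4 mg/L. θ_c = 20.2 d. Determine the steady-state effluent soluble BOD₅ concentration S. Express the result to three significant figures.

S ≈ 0.741 mg/L

From the Monod/SRT balance for a CMAS, S = K_s·(1+k_d θ_c)/[θ_c·(Y k − k_d) − 1] = 27.4 × (1 + 0.0776 × 20.2) / [20.2 × (0.579 × 8.34 − 0.0776) − 1] = 70.35 / 94.98 = 0.7407 mg/L.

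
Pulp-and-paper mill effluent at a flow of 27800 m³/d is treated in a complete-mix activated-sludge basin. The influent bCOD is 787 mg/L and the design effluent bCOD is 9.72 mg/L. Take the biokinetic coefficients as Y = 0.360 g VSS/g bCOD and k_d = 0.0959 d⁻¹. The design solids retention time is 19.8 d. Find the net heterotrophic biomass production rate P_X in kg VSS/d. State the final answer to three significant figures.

Correct the yield for decay: Y_obs = Y/(1 + k_d θ_c) = 0.360 / (1 + 0.0959 × 19.8) = 0.360 / 2.899 = 0.1242.
Mass of bCOD removed per day: Q(S₀ − S) = 27800 × 777.3 g/m³ = 21608 kg/d.
So the net sludge growth is P_X = 0.1242 × 21608 = 2684 kg VSS/d.

P_X ≈ 2680 kg VSS/d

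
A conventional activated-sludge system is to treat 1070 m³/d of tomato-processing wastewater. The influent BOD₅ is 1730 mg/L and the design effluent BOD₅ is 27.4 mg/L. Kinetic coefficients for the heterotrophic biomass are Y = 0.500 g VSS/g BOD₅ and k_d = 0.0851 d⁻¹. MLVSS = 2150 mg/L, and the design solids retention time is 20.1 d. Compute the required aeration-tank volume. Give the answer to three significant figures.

V ≈ 3140 m³

Rearranging the biomass balance for a CMAS with decay, V = Y·Q·ΔS·θ_c / [X·(1+k_d θ_c)] = 0.500 × 1070 × (1730 − 27.4) × 20.1 / [2150 × (1 + 0.0851 × 20.1)] = 1.83×10^7 / 5828 = 3142 m³.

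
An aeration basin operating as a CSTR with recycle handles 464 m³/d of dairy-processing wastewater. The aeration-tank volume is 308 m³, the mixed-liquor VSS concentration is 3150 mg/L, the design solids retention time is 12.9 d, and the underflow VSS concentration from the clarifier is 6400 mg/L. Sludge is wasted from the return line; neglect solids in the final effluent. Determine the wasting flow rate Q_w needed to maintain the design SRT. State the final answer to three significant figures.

Wasting from the return line (neglecting effluent solids): Q_w = V·X / (θ_c·X_r) = 308.0 × 3150 / (12.9 × 6400) = 11.75 m³/d.

Q_w ≈ 11.8 m³/d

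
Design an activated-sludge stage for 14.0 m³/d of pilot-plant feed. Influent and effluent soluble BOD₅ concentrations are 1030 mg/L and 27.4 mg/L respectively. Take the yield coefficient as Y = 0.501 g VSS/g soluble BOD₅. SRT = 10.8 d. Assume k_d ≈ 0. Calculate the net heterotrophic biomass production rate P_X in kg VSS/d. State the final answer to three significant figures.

P_X ≈ 7.03 kg VSS/d

Since k_d ≈ 0, Y_obs = Y = 0.501 g VSS/g soluble BOD₅.
Mass of soluble BOD₅ removed per day: Q(S₀ − S) = 14.0 × 1003 g/m³ = 14.04 kg/d.
So the net sludge growth is P_X = 0.5010 × 14.04 = 7.032 kg VSS/d.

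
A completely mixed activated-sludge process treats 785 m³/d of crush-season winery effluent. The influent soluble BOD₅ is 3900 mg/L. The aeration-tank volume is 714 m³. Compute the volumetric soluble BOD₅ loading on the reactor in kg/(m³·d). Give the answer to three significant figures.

Volumetric loading L_v = Q·S₀ / V = 785 × 3900 g/m³ / 714.0 m³ = 4288 g/(m³·d) = 4.288 kg soluble BOD₅/(m³·d).

L_v ≈ 4.29 kg soluble BOD₅/(m³·d)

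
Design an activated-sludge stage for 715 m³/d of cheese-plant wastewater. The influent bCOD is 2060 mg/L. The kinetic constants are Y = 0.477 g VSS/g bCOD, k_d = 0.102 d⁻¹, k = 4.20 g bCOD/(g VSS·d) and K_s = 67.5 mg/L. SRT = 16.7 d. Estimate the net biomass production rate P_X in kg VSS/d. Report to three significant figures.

P_X ≈ 259 kg VSS/d

From the Monod/SRT balance for a CMAS, S = K_s·(1+k_d θ_c)/[θ_c·(Y k − k_d) − 1] = 67.5 × (1 + 0.102 × 16.7) / [16.7 × (0.477 × 4.20 − 0.102) − 1] = 182.5 / 30.75 = 5.934 mg/L.
Observed yield with endogenous decay: Y_obs = Y / (1 + k_d·θ_c) = 0.477 / (1 + 0.102 × 16.7) = 0.477 / 2.703 = 0.1764 g VSS/g bCOD.
Q·(S₀ − S) = 715 × (2060 − 5.93) × 10⁻³ = 1469 kg/d removed.
Net biomass production P_X = Y_obs × Q·(S₀ − S) = 0.1764 × 1469 = 259.1 kg VSS/d.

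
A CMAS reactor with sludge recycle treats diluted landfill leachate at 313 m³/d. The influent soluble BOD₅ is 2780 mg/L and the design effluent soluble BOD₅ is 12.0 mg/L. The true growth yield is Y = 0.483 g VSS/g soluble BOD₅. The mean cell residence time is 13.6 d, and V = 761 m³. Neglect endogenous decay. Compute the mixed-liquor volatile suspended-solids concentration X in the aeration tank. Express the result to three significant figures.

Without decay, X = Y Q (S₀−S) θ_c / V = 0.483 × 313 × (2780 − 12.0) × 13.6 / 761 = 7478 mg/L.

X ≈ 7480 mg/L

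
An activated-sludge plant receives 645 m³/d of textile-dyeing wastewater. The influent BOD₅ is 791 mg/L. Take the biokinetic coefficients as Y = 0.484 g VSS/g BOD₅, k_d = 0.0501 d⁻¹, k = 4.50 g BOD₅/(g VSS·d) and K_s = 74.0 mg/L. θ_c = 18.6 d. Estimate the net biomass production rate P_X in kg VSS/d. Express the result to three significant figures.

P_X ≈ 127 kg VSS/d

From the Monod/SRT balance for a CMAS, S = K_s·(1+k_d θ_c)/[θ_c·(Y k − k_d) − 1] = 74.0 × (1 + 0.0501 × 18.6) / [18.6 × (0.484 × 4.50 − 0.0501) − 1] = 143.0 / 38.58 = 3.706 mg/L.
Correct the yield for decay: Y_obs = Y/(1 + k_d θ_c) = 0.484 / (1 + 0.0501 × 18.6) = 0.484 / 1.932 = 0.2505.
Mass of BOD₅ removed per day: Q(S₀ − S) = 645 × 787.3 g/m³ = 507.8 kg/d.
P_X = Y_obs · Q(S₀ − S) = 0.2505 × 507.8 = 127.2 kg VSS/d.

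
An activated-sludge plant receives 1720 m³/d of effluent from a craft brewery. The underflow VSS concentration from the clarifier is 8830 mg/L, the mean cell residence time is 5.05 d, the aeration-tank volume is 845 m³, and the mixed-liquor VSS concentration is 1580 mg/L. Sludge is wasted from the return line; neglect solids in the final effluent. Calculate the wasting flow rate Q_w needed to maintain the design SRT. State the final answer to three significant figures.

Q_w ≈ 29.9 m³/d

θ_c = V·X/(Q_w·X_r) when wasting from the recycle, so Q_w = V·X/(θ_c·X_r) = 845.0 × 1580 / (5.05 × 8830) = 29.94 m³/d.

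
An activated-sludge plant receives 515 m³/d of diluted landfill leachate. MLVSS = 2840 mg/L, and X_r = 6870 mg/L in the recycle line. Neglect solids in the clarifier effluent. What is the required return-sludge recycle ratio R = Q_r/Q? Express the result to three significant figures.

R ≈ 0.705

Solids balance on the clarifier gives (1+R)X = R·X_r, so R = X/(X_r − X) = 2840 / (6870 − 2840) = 0.7047.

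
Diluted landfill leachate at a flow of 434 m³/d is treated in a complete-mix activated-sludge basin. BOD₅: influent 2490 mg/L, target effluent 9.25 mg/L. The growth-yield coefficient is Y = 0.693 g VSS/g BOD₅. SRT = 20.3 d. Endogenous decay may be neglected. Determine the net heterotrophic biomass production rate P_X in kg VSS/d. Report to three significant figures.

With endogenous decay neglected, the observed yield equals the true yield: Y_obs = Y = 0.693 g VSS/g BOD₅.
Mass of BOD₅ removed per day: Q(S₀ − S) = 434 × 2481 g/m³ = 1077 kg/d.
Net biomass production P_X = Y_obs × Q·(S₀ − S) = 0.6930 × 1077 = 746.1 kg VSS/d.

P_X ≈ 746 kg VSS/d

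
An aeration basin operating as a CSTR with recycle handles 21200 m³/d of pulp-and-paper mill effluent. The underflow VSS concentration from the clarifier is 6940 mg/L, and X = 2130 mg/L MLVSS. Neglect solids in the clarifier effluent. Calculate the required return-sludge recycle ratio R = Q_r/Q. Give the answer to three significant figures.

R ≈ 0.443

R = Q_r/Q = X/(X_r − X) = 2130 / (6940 − 2130) = 0.4428.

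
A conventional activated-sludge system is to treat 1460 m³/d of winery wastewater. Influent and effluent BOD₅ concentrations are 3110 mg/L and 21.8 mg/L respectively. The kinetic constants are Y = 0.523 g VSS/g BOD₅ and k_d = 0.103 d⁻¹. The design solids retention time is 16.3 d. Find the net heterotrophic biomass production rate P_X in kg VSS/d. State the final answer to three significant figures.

P_X ≈ 880 kg VSS/d

Observed yield with endogenous decay: Y_obs = Y / (1 + k_d·θ_c) = 0.523 / (1 + 0.103 × 16.3) = 0.523 / 2.679 = 0.1952 g VSS/g BOD₅.
Q·(S₀ − S) = 1460 × (3110 − 21.8) × 10⁻³ = 4509 kg/d removed.
Biomass produced: P_X = Y_obs·Q·ΔS = 0.1952 × 4509 ≈ 880.2 kg VSS/d.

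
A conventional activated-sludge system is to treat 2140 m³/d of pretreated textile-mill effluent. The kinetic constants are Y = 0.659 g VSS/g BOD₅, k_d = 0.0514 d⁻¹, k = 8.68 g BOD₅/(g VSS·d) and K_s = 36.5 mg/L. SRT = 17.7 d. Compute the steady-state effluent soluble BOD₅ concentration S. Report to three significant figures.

S ≈ 0.702 mg/L

Effluent substrate depends only on kinetics and SRT: S = K_s(1 + k_d θ_c) / [θ_c(Yk − k_d) − 1] = 36.5 × (1 + 0.0514 × 17.7) / [17.7 × (0.659 × 8.68 − 0.0514) − 1] = 69.71 / 99.34 = 0.7017 mg/L.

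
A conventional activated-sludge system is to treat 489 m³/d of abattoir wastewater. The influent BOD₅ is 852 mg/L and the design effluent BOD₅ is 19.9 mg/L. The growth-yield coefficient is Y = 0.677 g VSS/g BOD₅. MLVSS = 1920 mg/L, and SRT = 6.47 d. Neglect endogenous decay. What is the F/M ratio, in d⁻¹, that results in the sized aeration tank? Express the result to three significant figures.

With k_d = 0 the design equation reduces to V = Y Q (S₀−S) θ_c / X = 0.677 × 489 × (852 − 19.9) × 6.47 / 1920 = 928.3 m³.
F/M = Q·S₀ / (V·X) = 489 × 852 / (928.3 × 1920) = 0.2338 g BOD₅·(g VSS·d)⁻¹.

F/M ≈ 0.234 d⁻¹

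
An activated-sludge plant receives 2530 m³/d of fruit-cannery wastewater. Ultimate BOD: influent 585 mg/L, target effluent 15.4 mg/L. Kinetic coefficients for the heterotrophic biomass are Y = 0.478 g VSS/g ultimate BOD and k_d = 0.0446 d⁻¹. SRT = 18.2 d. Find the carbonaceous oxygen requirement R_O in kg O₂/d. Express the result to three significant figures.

R_O ≈ 901 kg O₂/d

The observed yield is Y_obs = Y/(1 + k_d·θ_c) = 0.478 / (1 + 0.0446 × 18.2) = 0.478 / 1.812 = 0.2638 g VSS per g ultimate BOD removed.
Mass of ultimate BOD removed per day: Q(S₀ − S) = 2530 × 569.6 g/m³ = 1441 kg/d.
P_X = Y_obs·Q·(S₀ − S) = 0.2638 × 1441 = 380.2 kg VSS/d.
R_O = Q·ΔS − 1.42 P_X = 1441 − 539.9 = 901.2 kg O₂/d.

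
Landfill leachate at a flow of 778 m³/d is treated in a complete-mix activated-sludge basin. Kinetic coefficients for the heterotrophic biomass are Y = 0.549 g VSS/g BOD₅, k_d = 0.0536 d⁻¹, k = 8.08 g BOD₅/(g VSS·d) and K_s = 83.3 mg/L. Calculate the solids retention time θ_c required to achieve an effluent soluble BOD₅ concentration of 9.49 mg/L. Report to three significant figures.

From 1/θ_c = Y·k·S/(K_s + S) − k_d: Y·k·S/(K_s+S) = 0.549 × 8.08 × 9.49 / (83.3 + 9.49) = 0.4537 d⁻¹.
θ_c = 1/(μ − k_d) = 1/(0.4537 − 0.0536) = 1/0.4001 = 2.500 d.

θ_c ≈ 2.50 d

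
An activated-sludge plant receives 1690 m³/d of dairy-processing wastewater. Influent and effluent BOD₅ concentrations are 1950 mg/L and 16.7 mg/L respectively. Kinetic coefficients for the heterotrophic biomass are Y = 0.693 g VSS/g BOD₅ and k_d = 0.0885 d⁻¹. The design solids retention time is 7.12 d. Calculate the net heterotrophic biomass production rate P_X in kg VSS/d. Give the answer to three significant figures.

P_X ≈ 1390 kg VSS/d

Observed yield with endogenous decay: Y_obs = Y / (1 + k_d·θ_c) = 0.693 / (1 + 0.0885 × 7.12) = 0.693 / 1.630 = 0.4251 g VSS/g BOD₅.
Q·(S₀ − S) = 1690 × (1950 − 16.7) × 10⁻³ = 3267 kg/d removed.
So the net sludge growth is P_X = 0.4251 × 3267 = 1389 kg VSS/d.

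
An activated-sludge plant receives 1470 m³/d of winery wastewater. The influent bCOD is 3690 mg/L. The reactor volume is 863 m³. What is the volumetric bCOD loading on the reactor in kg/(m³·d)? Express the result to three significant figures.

L_v ≈ 6.29 kg bCOD/(m³·d)

L_v = Q S₀ / V = 1470 × 3690 × 10⁻³ / 863.0 = 6.285 kg/(m³·d).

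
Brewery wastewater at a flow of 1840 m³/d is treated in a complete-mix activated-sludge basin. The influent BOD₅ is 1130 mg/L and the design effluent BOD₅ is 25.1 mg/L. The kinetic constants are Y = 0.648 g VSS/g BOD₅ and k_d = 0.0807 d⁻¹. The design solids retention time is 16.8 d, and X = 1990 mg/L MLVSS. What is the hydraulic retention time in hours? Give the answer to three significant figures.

From the SRT design equation V = Y Q (S₀−S) θ_c / [X (1 + k_d θ_c)] = 0.648 × 1840 × (1130 − 25.1) × 16.8 / [1990 × (1 + 0.0807 × 16.8)] = 2.21×10^7 / 4688 = 4721 m³.
HRT = V/Q = 4721 m³ / 1840 m³·d⁻¹ = 2.566 d × 24 = 61.58 h.

τ ≈ 61.6 h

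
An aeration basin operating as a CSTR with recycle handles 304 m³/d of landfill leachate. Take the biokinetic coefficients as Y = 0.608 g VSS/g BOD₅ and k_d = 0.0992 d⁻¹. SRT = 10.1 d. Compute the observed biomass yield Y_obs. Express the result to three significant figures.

Observed yield with endogenous decay: Y_obs = Y / (1 + k_d·θ_c) = 0.608 / (1 + 0.0992 × 10.1) = 0.608 / 2.002 = 0.3037 g VSS/g BOD₅.

Y_obs ≈ 0.304 g VSS/g BOD₅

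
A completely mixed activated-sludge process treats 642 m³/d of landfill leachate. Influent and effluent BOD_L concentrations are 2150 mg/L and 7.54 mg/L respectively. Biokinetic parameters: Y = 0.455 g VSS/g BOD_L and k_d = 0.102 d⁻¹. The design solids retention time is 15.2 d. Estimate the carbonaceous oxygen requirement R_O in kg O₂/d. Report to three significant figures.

R_O ≈ 1030 kg O₂/d

Correct the yield for decay: Y_obs = Y/(1 + k_d θ_c) = 0.455 / (1 + 0.102 × 15.2) = 0.455 / 2.550 = 0.1784.
Substrate removed = Q·(S₀ − S) = 642 m³/d × (2150 − 7.54) g/m³ = 1.38×10^6 g/d = 1375 kg/d.
P_X = Y_obs·Q·(S₀ − S) = 0.1784 × 1375 = 245.4 kg VSS/d.
Carbonaceous O₂ demand = substrate oxidised − cell-mass equivalent = 1375 − 1.42 × 245.4 = 1027 kg O₂/d.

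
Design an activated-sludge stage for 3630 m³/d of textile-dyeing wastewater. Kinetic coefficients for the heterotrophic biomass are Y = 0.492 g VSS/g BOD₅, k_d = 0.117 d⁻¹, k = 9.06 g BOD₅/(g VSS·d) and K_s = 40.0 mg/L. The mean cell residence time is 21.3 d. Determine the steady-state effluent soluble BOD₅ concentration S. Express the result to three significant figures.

S ≈ 1.53 mg/L

Effluent substrate depends only on kinetics and SRT: S = K_s(1 + k_d θ_c) / [θ_c(Yk − k_d) − 1] = 40.0 × (1 + 0.117 × 21.3) / [21.3 × (0.492 × 9.06 − 0.117) − 1] = 139.7 / 91.45 = 1.527 mg/L.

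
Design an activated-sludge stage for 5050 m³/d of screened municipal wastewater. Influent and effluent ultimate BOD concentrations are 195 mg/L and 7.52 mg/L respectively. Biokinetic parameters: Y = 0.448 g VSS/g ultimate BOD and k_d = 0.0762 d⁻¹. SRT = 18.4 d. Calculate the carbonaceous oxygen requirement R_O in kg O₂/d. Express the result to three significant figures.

The observed yield is Y_obs = Y/(1 + k_d·θ_c) = 0.448 / (1 + 0.0762 × 18.4) = 0.448 / 2.402 = 0.1865 g VSS per g ultimate BOD removed.
Mass of ultimate BOD removed per day: Q(S₀ − S) = 5050 × 187.5 g/m³ = 946.8 kg/d.
Net sludge production P_X = 0.1865 × 946.8 = 176.6 kg VSS/d.
Carbonaceous O₂ demand = substrate oxidised − cell-mass equivalent = 946.8 − 1.42 × 176.6 = 696.0 kg O₂/d.

R_O ≈ 696 kg O₂/d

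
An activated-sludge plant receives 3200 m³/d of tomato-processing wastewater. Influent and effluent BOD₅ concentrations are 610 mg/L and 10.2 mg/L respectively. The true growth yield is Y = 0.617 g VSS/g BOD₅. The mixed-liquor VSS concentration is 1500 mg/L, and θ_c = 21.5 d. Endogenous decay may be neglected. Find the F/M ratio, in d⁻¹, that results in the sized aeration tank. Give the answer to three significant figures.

With k_d = 0 the design equation reduces to V = Y Q (S₀−S) θ_c / X = 0.617 × 3200 × (610 − 10.2) × 21.5 / 1500 = 16974 m³.
Food-to-microorganism ratio F/M = Q S₀ / (V X) = 3200 × 610 / (16974 × 1500) = 0.07667 d⁻¹.

F/M ≈ 0.0767 d⁻¹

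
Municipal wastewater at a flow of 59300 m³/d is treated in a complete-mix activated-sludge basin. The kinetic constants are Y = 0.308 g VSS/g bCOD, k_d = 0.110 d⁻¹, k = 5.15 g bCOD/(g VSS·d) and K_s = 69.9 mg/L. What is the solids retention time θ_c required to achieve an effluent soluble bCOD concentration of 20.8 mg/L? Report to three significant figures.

θ_c ≈ 3.94 d

At the target effluent, Y k S/(K_s+S) = 0.308×5.15×20.8/90.70 = 0.3638 d⁻¹.
Then 1/θ_c = μ − k_d = 0.3638 − 0.110 = 0.2538 d⁻¹, giving θ_c = 3.941 d.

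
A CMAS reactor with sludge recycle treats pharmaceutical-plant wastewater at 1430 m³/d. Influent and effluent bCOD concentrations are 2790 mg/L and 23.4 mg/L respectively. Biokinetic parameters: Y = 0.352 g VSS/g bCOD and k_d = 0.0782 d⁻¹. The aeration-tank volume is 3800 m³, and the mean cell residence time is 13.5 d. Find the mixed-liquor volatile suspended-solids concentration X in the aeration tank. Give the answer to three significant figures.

From V·X·(1 + k_d·θ_c) = Y·Q·(S₀ − S)·θ_c: X = 0.352 × 1430 × (2790 − 23.4) × 13.5 / [3800 × (1 + 0.0782 × 13.5)] = 2407 mg/L.

X ≈ 2410 mg/L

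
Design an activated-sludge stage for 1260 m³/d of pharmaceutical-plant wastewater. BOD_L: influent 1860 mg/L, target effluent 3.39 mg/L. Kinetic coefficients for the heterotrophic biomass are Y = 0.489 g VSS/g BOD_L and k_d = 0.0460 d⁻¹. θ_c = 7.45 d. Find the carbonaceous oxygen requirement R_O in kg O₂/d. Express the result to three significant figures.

R_O ≈ 1130 kg O₂/d

Correct the yield for decay: Y_obs = Y/(1 + k_d θ_c) = 0.489 / (1 + 0.0460 × 7.45) = 0.489 / 1.343 = 0.3642.
ΔS = 1860 − 3.39 = 1857 mg/L, so the substrate removal rate is 1260 × 1857/1000 = 2339 kg BOD_L/d.
Biomass synthesised: P_X = Y_obs × 2339 = 852.0 kg VSS/d.
R_O = Q·ΔS − 1.42 P_X = 2339 − 1210 = 1130 kg O₂/d.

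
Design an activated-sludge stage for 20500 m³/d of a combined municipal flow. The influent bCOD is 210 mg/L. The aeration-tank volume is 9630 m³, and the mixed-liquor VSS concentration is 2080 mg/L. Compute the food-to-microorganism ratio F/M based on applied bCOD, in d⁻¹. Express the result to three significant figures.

F/M = applied load / biomass = Q·S₀/(V·X) = 20500 × 210 / (9630 × 2080) = 0.2149 d⁻¹.

F/M ≈ 0.215 d⁻¹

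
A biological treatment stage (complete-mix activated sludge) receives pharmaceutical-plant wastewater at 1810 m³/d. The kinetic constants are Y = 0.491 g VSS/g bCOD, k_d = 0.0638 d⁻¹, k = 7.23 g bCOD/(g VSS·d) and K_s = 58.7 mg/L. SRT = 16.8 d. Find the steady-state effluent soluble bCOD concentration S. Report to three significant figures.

S ≈ 2.11 mg/L

Effluent substrate depends only on kinetics and SRT: S = K_s(1 + k_d θ_c) / [θ_c(Yk − k_d) − 1] = 58.7 × (1 + 0.0638 × 16.8) / [16.8 × (0.491 × 7.23 − 0.0638) − 1] = 121.6 / 57.57 = 2.113 mg/L.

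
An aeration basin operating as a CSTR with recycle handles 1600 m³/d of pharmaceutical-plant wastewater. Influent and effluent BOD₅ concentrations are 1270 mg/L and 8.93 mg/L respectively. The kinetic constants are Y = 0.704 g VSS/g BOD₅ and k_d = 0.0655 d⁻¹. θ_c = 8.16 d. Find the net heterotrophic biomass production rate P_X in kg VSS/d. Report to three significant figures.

Correct the yield for decay: Y_obs = Y/(1 + k_d θ_c) = 0.704 / (1 + 0.0655 × 8.16) = 0.704 / 1.534 = 0.4588.
Q·(S₀ − S) = 1600 × (1270 − 8.93) × 10⁻³ = 2018 kg/d removed.
Net biomass production P_X = Y_obs × Q·(S₀ − S) = 0.4588 × 2018 = 925.7 kg VSS/d.

P_X ≈ 926 kg VSS/d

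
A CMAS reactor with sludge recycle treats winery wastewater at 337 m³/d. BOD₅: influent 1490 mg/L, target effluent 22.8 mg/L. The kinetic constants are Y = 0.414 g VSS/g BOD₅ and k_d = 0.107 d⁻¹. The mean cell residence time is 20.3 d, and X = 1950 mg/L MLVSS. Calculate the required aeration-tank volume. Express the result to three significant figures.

Rearranging the biomass balance for a CMAS with decay, V = Y·Q·ΔS·θ_c / [X·(1+k_d θ_c)] = 0.414 × 337 × (1490 − 22.8) × 20.3 / [1950 × (1 + 0.107 × 20.3)] = 4.16×10^6 / 6186 = 671.8 m³.

V ≈ 672 m³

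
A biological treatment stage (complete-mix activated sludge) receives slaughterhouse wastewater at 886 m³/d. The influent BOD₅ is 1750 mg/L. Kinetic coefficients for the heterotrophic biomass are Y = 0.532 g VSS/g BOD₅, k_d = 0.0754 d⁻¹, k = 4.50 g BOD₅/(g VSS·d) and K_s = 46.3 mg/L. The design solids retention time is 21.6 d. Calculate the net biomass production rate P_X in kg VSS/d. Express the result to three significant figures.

P_X ≈ 313 kg VSS/d

From the Monod/SRT balance for a CMAS, S = K_s·(1+k_d θ_c)/[θ_c·(Y k − k_d) − 1] = 46.3 × (1 + 0.0754 × 21.6) / [21.6 × (0.532 × 4.50 − 0.0754) − 1] = 121.7 / 49.08 = 2.480 mg/L.
Observed yield with endogenous decay: Y_obs = Y / (1 + k_d·θ_c) = 0.532 / (1 + 0.0754 × 21.6) = 0.532 / 2.629 = 0.2024 g VSS/g BOD₅.
ΔS = 1750 − 2.48 = 1748 mg/L, so the substrate removal rate is 886 × 1748/1000 = 1548 kg BOD₅/d.
P_X = Y_obs · Q(S₀ − S) = 0.2024 × 1548 = 313.4 kg VSS/d.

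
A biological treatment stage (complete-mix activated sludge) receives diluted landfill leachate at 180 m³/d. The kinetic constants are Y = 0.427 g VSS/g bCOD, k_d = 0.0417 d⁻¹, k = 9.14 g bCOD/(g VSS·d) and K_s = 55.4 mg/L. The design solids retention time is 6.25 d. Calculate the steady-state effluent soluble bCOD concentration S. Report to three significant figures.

Effluent substrate depends only on kinetics and SRT: S = K_s(1 + k_d θ_c) / [θ_c(Yk − k_d) − 1] = 55.4 × (1 + 0.0417 × 6.25) / [6.25 × (0.427 × 9.14 − 0.0417) − 1] = 69.84 / 23.13 = 3.019 mg/L.

S ≈ 3.02 mg/L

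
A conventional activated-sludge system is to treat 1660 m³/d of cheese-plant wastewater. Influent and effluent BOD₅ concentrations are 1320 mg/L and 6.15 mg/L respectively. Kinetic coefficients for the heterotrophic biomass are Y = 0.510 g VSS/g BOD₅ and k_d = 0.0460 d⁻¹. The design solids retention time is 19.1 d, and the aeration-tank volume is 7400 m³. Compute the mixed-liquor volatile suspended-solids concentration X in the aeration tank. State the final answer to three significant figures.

X ≈ 1530 mg/L

Solving the biomass balance for X: X = Y Q (S₀−S) θ_c / [V (1+k_d θ_c)] = 0.510 × 1660 × (1320 − 6.15) × 19.1 / [7400 × (1 + 0.0460 × 19.1)] = 1528 mg/L.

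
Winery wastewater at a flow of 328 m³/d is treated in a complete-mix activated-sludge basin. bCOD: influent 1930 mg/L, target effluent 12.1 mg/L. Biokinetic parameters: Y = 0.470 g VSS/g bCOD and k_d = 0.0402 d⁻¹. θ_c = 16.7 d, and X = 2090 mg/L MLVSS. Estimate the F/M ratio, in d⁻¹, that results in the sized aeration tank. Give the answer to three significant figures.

F/M ≈ 0.214 d⁻¹

Rearranging the biomass balance for a CMAS with decay, V = Y·Q·ΔS·θ_c / [X·(1+k_d θ_c)] = 0.470 × 328 × (1930 − 12.1) × 16.7 / [2090 × (1 + 0.0402 × 16.7)] = 4.94×10^6 / 3493 = 1414 m³.
F/M = Q·S₀ / (V·X) = 328 × 1930 / (1414 × 2090) = 0.2143 g bCOD·(g VSS·d)⁻¹.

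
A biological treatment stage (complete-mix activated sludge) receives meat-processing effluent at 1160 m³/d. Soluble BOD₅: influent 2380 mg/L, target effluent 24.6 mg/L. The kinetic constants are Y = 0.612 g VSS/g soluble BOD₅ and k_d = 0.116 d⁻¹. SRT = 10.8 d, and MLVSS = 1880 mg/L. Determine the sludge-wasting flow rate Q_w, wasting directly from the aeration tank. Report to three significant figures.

Q_w ≈ 395 m³/d

Steady-state biomass mass balance: V·X·(1 + k_d·θ_c) = Y·Q·(S₀ − S)·θ_c, so V = 0.612 × 1160 × (2380 − 24.6) × 10.8 / [1880 × (1 + 0.116 × 10.8)] = 1.81×10^7 / 4235 = 4264 m³.
For wasting at MLVSS concentration, Q_w = V/θ_c = 4264/10.8 = 394.8 m³/d.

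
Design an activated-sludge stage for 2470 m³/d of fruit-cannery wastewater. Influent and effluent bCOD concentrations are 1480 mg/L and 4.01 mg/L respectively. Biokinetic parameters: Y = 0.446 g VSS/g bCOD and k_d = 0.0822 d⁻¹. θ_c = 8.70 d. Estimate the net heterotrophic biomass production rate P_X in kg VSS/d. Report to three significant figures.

Correct the yield for decay: Y_obs = Y/(1 + k_d θ_c) = 0.446 / (1 + 0.0822 × 8.70) = 0.446 / 1.715 = 0.2600.
Substrate removed = Q·(S₀ − S) = 2470 m³/d × (1480 − 4.01) g/m³ = 3.65×10^6 g/d = 3646 kg/d.
P_X = Y_obs · Q(S₀ − S) = 0.2600 × 3646 = 948.0 kg VSS/d.

P_X ≈ 948 kg VSS/d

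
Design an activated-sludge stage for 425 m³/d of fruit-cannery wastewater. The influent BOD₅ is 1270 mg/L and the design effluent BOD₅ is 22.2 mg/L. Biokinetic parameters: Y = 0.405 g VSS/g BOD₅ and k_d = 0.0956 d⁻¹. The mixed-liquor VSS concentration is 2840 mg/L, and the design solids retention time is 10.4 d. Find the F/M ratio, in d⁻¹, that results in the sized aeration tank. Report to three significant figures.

From the SRT design equation V = Y Q (S₀−S) θ_c / [X (1 + k_d θ_c)] = 0.405 × 425 × (1270 − 22.2) × 10.4 / [2840 × (1 + 0.0956 × 10.4)] = 2.23×10^6 / 5664 = 394.4 m³.
Food-to-microorganism ratio F/M = Q S₀ / (V X) = 425 × 1270 / (394.4 × 2840) = 0.4819 d⁻¹.

F/M ≈ 0.482 d⁻¹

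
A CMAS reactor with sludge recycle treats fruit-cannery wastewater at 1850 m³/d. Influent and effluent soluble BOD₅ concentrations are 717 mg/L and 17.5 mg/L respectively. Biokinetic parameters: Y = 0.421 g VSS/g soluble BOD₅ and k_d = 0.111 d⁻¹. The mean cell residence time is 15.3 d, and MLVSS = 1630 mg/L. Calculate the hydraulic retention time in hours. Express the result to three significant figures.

From the SRT design equation V = Y Q (S₀−S) θ_c / [X (1 + k_d θ_c)] = 0.421 × 1850 × (717 − 17.5) × 15.3 / [1630 × (1 + 0.111 × 15.3)] = 8.34×10^6 / 4398 = 1895 m³.
τ = V/Q = 1895/1850 = 1.024 d, or 24.59 h.

τ ≈ 24.6 h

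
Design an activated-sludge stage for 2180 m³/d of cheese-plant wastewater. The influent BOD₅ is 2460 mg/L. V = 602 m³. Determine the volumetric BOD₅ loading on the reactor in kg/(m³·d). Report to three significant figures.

Applied BOD₅ load per unit volume = Q·S₀/V = (2180 × 2460/1000)/602.0 = 8.908 kg BOD₅·m⁻³·d⁻¹.

L_v ≈ 8.91 kg BOD₅/(m³·d)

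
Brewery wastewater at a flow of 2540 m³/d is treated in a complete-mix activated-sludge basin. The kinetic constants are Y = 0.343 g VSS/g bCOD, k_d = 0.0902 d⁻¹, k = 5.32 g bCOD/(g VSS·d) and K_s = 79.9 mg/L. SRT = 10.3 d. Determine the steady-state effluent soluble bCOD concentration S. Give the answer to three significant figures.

S ≈ 9.14 mg/L

Effluent substrate depends only on kinetics and SRT: S = K_s(1 + k_d θ_c) / [θ_c(Yk − k_d) − 1] = 79.9 × (1 + 0.0902 × 10.3) / [10.3 × (0.343 × 5.32 − 0.0902) − 1] = 154.1 / 16.87 = 9.139 mg/L.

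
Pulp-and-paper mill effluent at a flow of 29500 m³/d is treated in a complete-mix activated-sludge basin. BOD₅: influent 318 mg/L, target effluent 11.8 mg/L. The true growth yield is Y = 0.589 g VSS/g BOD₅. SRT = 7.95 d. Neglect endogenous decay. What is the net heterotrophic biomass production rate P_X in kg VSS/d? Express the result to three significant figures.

P_X ≈ 5320 kg VSS/d

Since k_d ≈ 0, Y_obs = Y = 0.589 g VSS/g BOD₅.
Mass of BOD₅ removed per day: Q(S₀ − S) = 29500 × 306.2 g/m³ = 9033 kg/d.
P_X = Y_obs · Q(S₀ − S) = 0.5890 × 9033 = 5320 kg VSS/d.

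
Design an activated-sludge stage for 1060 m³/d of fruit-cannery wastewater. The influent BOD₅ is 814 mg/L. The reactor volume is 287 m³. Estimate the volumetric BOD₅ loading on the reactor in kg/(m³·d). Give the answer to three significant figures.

L_v ≈ 3.01 kg BOD₅/(m³·d)

Applied BOD₅ load per unit volume = Q·S₀/V = (1060 × 814/1000)/287.0 = 3.006 kg BOD₅·m⁻³·d⁻¹.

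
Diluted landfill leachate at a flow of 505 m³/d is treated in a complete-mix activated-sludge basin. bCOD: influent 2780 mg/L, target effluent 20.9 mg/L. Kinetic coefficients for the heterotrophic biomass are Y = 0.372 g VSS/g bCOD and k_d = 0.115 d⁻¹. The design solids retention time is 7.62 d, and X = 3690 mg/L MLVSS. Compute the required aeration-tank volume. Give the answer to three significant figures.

Steady-state biomass mass balance: V·X·(1 + k_d·θ_c) = Y·Q·(S₀ − S)·θ_c, so V = 0.372 × 505 × (2780 − 20.9) × 7.62 / [3690 × (1 + 0.115 × 7.62)] = 3.95×10^6 / 6924 = 570.5 m³.

V ≈ 570 m³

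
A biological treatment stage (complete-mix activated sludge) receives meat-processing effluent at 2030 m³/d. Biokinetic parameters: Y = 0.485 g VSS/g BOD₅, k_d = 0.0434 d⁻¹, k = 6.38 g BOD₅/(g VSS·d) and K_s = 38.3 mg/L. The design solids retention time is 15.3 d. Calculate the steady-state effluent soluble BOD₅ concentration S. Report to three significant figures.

S ≈ 1.40 mg/L

Effluent substrate depends only on kinetics and SRT: S = K_s(1 + k_d θ_c) / [θ_c(Yk − k_d) − 1] = 38.3 × (1 + 0.0434 × 15.3) / [15.3 × (0.485 × 6.38 − 0.0434) − 1] = 63.73 / 45.68 = 1.395 mg/L.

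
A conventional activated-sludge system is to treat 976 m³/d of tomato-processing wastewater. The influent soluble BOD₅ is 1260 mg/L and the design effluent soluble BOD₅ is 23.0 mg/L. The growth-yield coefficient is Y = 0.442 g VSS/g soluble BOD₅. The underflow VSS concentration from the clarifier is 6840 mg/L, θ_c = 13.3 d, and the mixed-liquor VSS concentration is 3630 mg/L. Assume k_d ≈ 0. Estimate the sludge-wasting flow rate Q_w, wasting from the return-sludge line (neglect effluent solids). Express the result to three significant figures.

V·X = Y·Q·ΔS·θ_c gives V = 0.442 × 976 × (1260 − 23.0) × 13.3 / 3630 = 1955 m³.
Q_w = (V·X)/(θ_c X_r) = 1955 × 3630 / (13.3 × 6840) = 78.02 m³/d.

Q_w ≈ 78.0 m³/d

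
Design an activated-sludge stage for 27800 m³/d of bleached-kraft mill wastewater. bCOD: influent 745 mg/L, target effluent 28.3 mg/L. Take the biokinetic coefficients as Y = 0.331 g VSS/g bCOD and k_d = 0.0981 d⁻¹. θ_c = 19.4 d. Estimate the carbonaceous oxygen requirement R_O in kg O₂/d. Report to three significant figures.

R_O ≈ 16700 kg O₂/d

Observed yield with endogenous decay: Y_obs = Y / (1 + k_d·θ_c) = 0.331 / (1 + 0.0981 × 19.4) = 0.331 / 2.903 = 0.1140 g VSS/g bCOD.
ΔS = 745 − 28.3 = 716.7 mg/L, so the substrate removal rate is 27800 × 716.7/1000 = 19924 kg bCOD/d.
P_X = Y_obs·Q·(S₀ − S) = 0.1140 × 19924 = 2272 kg VSS/d.
R_O = Q·ΔS − 1.42 P_X = 19924 − 3226 = 16699 kg O₂/d.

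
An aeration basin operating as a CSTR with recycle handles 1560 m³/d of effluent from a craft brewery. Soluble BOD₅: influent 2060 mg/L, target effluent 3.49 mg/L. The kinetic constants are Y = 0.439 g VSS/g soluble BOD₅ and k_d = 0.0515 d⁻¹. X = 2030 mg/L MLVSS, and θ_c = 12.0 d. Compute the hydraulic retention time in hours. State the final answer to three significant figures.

From the SRT design equation V = Y Q (S₀−S) θ_c / [X (1 + k_d θ_c)] = 0.439 × 1560 × (2060 − 3.49) × 12.0 / [2030 × (1 + 0.0515 × 12.0)] = 1.69×10^7 / 3285 = 5145 m³.
Hydraulic retention time τ = V/Q = 5145 / 1560 = 3.298 d = 79.16 h.

τ ≈ 79.2 h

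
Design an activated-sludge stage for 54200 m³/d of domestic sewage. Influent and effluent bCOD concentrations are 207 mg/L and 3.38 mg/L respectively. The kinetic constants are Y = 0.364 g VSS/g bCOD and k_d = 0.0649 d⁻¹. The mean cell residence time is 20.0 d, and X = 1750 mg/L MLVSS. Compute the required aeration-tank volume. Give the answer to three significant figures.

From the SRT design equation V = Y Q (S₀−S) θ_c / [X (1 + k_d θ_c)] = 0.364 × 54200 × (207 − 3.38) × 20.0 / [1750 × (1 + 0.0649 × 20.0)] = 8.03×10^7 / 4022 = 19979 m³.

V ≈ 20000 m³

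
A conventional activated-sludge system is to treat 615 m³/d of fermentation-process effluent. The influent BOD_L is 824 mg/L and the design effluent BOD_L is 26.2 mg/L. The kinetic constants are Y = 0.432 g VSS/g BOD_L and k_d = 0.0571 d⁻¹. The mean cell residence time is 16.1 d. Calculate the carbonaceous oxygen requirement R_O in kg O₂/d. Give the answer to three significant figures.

R_O ≈ 334 kg O₂/d

The observed yield is Y_obs = Y/(1 + k_d·θ_c) = 0.432 / (1 + 0.0571 × 16.1) = 0.432 / 1.919 = 0.2251 g VSS per g BOD_L removed.
Mass of BOD_L removed per day: Q(S₀ − S) = 615 × 797.8 g/m³ = 490.6 kg/d.
P_X = Y_obs·Q·(S₀ − S) = 0.2251 × 490.6 = 110.4 kg VSS/d.
R_O = Q·ΔS − 1.42 P_X = 490.6 − 156.8 = 333.8 kg O₂/d.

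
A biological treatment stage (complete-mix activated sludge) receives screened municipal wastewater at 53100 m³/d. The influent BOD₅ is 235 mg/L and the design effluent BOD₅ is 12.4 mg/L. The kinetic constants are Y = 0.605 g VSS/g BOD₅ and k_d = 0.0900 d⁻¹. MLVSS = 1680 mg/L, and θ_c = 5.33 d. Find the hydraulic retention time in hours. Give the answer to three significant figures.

Rearranging the biomass balance for a CMAS with decay, V = Y·Q·ΔS·θ_c / [X·(1+k_d θ_c)] = 0.605 × 53100 × (235 − 12.4) × 5.33 / [1680 × (1 + 0.0900 × 5.33)] = 3.81×10^7 / 2486 = 15333 m³.
HRT = V/Q = 15333 m³ / 53100 m³·d⁻¹ = 0.2888 d × 24 = 6.930 h.

τ ≈ 6.93 h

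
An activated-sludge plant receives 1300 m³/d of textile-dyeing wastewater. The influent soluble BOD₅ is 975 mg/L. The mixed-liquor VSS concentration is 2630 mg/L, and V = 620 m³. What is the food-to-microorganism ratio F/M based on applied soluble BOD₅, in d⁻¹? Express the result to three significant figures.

F/M ≈ 0.777 d⁻¹

Food-to-microorganism ratio F/M = Q S₀ / (V X) = 1300 × 975 / (620.0 × 2630) = 0.7773 d⁻¹.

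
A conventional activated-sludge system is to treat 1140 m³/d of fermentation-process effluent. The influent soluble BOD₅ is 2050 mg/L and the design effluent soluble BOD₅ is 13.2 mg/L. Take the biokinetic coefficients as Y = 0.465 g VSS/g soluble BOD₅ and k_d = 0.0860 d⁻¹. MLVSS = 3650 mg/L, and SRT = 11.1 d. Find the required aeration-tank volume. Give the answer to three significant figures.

V ≈ 1680 m³

From the SRT design equation V = Y Q (S₀−S) θ_c / [X (1 + k_d θ_c)] = 0.465 × 1140 × (2050 − 13.2) × 11.1 / [3650 × (1 + 0.0860 × 11.1)] = 1.2×10^7 / 7134 = 1680 m³.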